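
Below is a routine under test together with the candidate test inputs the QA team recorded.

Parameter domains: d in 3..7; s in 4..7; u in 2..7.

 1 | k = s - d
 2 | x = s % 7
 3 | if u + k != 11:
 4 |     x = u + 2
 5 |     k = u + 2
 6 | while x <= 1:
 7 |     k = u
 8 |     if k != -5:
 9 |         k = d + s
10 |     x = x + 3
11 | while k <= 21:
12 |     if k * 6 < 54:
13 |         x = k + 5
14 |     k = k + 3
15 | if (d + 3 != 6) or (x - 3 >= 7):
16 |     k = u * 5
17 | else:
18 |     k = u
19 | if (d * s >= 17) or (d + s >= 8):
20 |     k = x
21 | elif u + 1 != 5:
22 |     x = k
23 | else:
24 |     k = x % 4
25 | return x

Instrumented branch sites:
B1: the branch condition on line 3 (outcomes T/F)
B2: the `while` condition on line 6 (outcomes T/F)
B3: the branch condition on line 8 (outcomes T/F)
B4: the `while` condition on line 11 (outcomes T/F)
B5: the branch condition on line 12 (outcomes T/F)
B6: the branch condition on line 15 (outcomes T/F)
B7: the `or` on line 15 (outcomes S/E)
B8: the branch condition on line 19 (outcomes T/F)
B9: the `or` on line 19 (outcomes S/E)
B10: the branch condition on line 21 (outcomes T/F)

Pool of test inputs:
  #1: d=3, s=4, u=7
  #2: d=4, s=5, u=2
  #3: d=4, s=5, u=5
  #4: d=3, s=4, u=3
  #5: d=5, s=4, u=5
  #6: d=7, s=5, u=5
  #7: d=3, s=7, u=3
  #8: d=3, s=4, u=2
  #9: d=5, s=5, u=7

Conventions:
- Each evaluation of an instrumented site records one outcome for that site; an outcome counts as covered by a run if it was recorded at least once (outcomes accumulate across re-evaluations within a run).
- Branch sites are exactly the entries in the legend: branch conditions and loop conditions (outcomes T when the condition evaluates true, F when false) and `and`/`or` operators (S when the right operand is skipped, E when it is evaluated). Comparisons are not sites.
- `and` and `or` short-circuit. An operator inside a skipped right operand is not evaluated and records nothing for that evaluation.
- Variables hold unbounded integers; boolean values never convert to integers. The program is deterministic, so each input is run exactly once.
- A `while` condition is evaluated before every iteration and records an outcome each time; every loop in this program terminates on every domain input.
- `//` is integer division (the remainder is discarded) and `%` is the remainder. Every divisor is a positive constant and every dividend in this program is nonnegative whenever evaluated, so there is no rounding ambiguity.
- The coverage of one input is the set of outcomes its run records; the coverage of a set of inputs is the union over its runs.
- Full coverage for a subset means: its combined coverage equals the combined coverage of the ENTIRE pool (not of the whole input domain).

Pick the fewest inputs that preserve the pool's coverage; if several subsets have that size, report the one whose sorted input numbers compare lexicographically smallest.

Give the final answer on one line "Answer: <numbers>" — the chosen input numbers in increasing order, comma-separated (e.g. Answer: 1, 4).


input #1 (d=3, s=4, u=7): events B1->T, B2->F, B4->T, B5->F, B4->T, B5->F, B4->T, B5->F, B4->T, B5->F, B4->T, B5->F, B4->F, B7->E, ...; covers B1=T, B2=F, B4=T, B4=F, B5=F, B6=F, B7=E, B8=F, B9=E, B10=T
input #2 (d=4, s=5, u=2): events B1->T, B2->F, B4->T, B5->T, B4->T, B5->T, B4->T, B5->F, B4->T, B5->F, B4->T, B5->F, B4->T, B5->F, ...; covers B1=T, B2=F, B4=T, B4=F, B5=T, B5=F, B6=T, B7=S, B8=T, B9=S
input #3 (d=4, s=5, u=5): events B1->T, B2->F, B4->T, B5->T, B4->T, B5->F, B4->T, B5->F, B4->T, B5->F, B4->T, B5->F, B4->F, B7->S, ...; covers B1=T, B2=F, B4=T, B4=F, B5=T, B5=F, B6=T, B7=S, B8=T, B9=S
input #4 (d=3, s=4, u=3): events B1->T, B2->F, B4->T, B5->T, B4->T, B5->T, B4->T, B5->F, B4->T, B5->F, B4->T, B5->F, B4->T, B5->F, ...; covers B1=T, B2=F, B4=T, B4=F, B5=T, B5=F, B6=T, B7=E, B8=F, B9=E, B10=T
input #5 (d=5, s=4, u=5): events B1->T, B2->F, B4->T, B5->T, B4->T, B5->F, B4->T, B5->F, B4->T, B5->F, B4->T, B5->F, B4->F, B7->S, ...; covers B1=T, B2=F, B4=T, B4=F, B5=T, B5=F, B6=T, B7=S, B8=T, B9=S
input #6 (d=7, s=5, u=5): events B1->T, B2->F, B4->T, B5->T, B4->T, B5->F, B4->T, B5->F, B4->T, B5->F, B4->T, B5->F, B4->F, B7->S, ...; covers B1=T, B2=F, B4=T, B4=F, B5=T, B5=F, B6=T, B7=S, B8=T, B9=S
input #7 (d=3, s=7, u=3): events B1->T, B2->F, B4->T, B5->T, B4->T, B5->T, B4->T, B5->F, B4->T, B5->F, B4->T, B5->F, B4->T, B5->F, ...; covers B1=T, B2=F, B4=T, B4=F, B5=T, B5=F, B6=T, B7=E, B8=T, B9=S
input #8 (d=3, s=4, u=2): events B1->T, B2->F, B4->T, B5->T, B4->T, B5->T, B4->T, B5->F, B4->T, B5->F, B4->T, B5->F, B4->T, B5->F, ...; covers B1=T, B2=F, B4=T, B4=F, B5=T, B5=F, B6=T, B7=E, B8=F, B9=E, B10=T
input #9 (d=5, s=5, u=7): events B1->T, B2->F, B4->T, B5->F, B4->T, B5->F, B4->T, B5->F, B4->T, B5->F, B4->T, B5->F, B4->F, B7->S, ...; covers B1=T, B2=F, B4=T, B4=F, B5=F, B6=T, B7=S, B8=T, B9=S
union over all inputs: B1=T, B2=F, B4=T, B4=F, B5=T, B5=F, B6=T, B6=F, B7=S, B7=E, B8=T, B8=F, B9=S, B9=E, B10=T (15 outcomes)
checked all size-1 subsets: none covers 15 outcomes (max 11/15)
inputs {1, 2} (size 2) cover everything; no size-2 subset with a lexicographically smaller index list covers all 15
Answer: 1, 2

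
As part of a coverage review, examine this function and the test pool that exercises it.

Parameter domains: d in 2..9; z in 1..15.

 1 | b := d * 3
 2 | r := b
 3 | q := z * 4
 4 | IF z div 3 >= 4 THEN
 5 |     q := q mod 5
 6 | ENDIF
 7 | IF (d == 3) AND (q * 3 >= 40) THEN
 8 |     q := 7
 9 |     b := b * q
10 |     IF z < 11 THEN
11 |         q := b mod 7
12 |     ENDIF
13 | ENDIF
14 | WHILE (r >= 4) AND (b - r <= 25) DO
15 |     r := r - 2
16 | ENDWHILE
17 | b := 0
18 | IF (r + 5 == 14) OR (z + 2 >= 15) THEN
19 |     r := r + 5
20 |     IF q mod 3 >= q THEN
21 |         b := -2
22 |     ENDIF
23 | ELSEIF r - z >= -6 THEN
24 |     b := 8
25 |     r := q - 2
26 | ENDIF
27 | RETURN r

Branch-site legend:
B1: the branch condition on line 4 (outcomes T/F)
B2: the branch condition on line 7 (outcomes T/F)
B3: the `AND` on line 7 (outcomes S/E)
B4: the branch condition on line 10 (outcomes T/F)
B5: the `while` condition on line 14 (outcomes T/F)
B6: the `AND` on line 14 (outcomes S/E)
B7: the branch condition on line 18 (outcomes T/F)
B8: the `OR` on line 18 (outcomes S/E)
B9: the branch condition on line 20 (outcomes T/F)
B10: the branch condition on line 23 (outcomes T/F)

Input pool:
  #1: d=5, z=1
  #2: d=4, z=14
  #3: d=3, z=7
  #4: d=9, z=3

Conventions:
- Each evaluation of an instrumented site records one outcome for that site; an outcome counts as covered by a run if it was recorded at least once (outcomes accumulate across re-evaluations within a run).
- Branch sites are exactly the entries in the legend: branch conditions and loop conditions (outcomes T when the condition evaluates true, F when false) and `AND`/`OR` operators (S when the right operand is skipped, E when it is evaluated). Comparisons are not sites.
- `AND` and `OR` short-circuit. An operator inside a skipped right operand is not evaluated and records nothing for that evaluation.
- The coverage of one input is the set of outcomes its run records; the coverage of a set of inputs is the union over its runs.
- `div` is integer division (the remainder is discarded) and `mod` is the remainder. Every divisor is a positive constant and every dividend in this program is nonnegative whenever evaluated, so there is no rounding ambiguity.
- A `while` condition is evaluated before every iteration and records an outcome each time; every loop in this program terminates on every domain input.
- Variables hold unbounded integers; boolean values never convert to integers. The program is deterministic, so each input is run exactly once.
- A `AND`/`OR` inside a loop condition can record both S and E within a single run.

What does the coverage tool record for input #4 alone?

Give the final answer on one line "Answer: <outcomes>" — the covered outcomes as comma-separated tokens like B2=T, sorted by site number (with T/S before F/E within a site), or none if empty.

Simulating input #4 (d=9, z=3) step by step:
  B1->F, B3->S, B2->F, B6->E, B5->T, B6->E, B5->T, B6->E, B5->T, B6->E
  B5->T, B6->E, B5->T, B6->E, B5->T, B6->E, B5->T, B6->E, B5->T, B6->E
  B5->T, B6->E, B5->T, B6->E, B5->T, B6->E, B5->T, B6->S, B5->F, B8->E
  B7->F, B10->T
collecting distinct outcomes: B1=F, B2=F, B3=S, B5=T, B5=F, B6=S, B6=E, B7=F, B8=E, B10=T

Answer: B1=F, B2=F, B3=S, B5=T, B5=F, B6=S, B6=E, B7=F, B8=E, B10=T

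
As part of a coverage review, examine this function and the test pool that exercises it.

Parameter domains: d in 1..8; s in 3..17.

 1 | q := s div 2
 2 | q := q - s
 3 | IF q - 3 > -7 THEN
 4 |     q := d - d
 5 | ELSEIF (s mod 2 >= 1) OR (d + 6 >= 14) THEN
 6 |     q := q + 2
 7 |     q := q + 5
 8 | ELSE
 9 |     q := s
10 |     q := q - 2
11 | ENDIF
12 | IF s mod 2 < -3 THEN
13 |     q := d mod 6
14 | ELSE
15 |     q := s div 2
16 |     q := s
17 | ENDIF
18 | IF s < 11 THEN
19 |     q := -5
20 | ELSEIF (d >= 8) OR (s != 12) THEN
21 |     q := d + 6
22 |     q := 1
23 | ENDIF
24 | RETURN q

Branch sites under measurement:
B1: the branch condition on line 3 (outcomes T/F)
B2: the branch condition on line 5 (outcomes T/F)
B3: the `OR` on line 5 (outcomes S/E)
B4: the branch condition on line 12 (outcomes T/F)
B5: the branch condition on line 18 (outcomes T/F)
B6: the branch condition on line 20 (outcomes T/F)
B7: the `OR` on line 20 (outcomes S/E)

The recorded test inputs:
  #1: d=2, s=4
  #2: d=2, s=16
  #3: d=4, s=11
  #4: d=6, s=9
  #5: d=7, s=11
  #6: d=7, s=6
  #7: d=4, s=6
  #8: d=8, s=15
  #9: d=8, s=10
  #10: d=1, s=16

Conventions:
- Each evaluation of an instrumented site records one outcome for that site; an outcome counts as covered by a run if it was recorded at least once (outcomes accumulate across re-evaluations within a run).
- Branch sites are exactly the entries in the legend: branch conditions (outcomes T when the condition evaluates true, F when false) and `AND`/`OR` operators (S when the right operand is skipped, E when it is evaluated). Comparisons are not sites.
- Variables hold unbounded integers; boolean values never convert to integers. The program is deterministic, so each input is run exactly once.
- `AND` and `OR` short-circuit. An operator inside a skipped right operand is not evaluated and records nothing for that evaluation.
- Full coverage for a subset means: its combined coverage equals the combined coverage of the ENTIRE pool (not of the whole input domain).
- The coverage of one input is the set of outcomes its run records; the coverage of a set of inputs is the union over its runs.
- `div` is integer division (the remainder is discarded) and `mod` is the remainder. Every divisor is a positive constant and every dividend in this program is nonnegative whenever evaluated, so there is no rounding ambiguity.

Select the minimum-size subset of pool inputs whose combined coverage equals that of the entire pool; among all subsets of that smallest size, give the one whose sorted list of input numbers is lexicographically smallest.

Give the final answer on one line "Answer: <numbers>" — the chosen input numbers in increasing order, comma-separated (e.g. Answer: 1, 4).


test 1 (d=2, s=4) fires B1->T, B4->F, B5->T; hits B1=T, B4=F, B5=T
test 2 (d=2, s=16) fires B1->F, B3->E, B2->F, B4->F, B5->F, B7->E, B6->T; hits B1=F, B2=F, B3=E, B4=F, B5=F, B6=T, B7=E
test 3 (d=4, s=11) fires B1->F, B3->S, B2->T, B4->F, B5->F, B7->E, B6->T; hits B1=F, B2=T, B3=S, B4=F, B5=F, B6=T, B7=E
test 4 (d=6, s=9) fires B1->F, B3->S, B2->T, B4->F, B5->T; hits B1=F, B2=T, B3=S, B4=F, B5=T
test 5 (d=7, s=11) fires B1->F, B3->S, B2->T, B4->F, B5->F, B7->E, B6->T; hits B1=F, B2=T, B3=S, B4=F, B5=F, B6=T, B7=E
test 6 (d=7, s=6) fires B1->T, B4->F, B5->T; hits B1=T, B4=F, B5=T
test 7 (d=4, s=6) fires B1->T, B4->F, B5->T; hits B1=T, B4=F, B5=T
test 8 (d=8, s=15) fires B1->F, B3->S, B2->T, B4->F, B5->F, B7->S, B6->T; hits B1=F, B2=T, B3=S, B4=F, B5=F, B6=T, B7=S
test 9 (d=8, s=10) fires B1->F, B3->E, B2->T, B4->F, B5->T; hits B1=F, B2=T, B3=E, B4=F, B5=T
test 10 (d=1, s=16) fires B1->F, B3->E, B2->F, B4->F, B5->F, B7->E, B6->T; hits B1=F, B2=F, B3=E, B4=F, B5=F, B6=T, B7=E
the full pool covers 12 outcomes: B1=T, B1=F, B2=T, B2=F, B3=S, B3=E, B4=F, B5=T, B5=F, B6=T, B7=S, B7=E
no size-1 subset reaches all 12 outcomes (best union: 7/12)
no size-2 subset reaches all 12 outcomes (best union: 10/12)
inputs {1, 2, 8} (size 3) cover everything; no size-3 subset with a lexicographically smaller index list covers all 12
Answer: 1, 2, 8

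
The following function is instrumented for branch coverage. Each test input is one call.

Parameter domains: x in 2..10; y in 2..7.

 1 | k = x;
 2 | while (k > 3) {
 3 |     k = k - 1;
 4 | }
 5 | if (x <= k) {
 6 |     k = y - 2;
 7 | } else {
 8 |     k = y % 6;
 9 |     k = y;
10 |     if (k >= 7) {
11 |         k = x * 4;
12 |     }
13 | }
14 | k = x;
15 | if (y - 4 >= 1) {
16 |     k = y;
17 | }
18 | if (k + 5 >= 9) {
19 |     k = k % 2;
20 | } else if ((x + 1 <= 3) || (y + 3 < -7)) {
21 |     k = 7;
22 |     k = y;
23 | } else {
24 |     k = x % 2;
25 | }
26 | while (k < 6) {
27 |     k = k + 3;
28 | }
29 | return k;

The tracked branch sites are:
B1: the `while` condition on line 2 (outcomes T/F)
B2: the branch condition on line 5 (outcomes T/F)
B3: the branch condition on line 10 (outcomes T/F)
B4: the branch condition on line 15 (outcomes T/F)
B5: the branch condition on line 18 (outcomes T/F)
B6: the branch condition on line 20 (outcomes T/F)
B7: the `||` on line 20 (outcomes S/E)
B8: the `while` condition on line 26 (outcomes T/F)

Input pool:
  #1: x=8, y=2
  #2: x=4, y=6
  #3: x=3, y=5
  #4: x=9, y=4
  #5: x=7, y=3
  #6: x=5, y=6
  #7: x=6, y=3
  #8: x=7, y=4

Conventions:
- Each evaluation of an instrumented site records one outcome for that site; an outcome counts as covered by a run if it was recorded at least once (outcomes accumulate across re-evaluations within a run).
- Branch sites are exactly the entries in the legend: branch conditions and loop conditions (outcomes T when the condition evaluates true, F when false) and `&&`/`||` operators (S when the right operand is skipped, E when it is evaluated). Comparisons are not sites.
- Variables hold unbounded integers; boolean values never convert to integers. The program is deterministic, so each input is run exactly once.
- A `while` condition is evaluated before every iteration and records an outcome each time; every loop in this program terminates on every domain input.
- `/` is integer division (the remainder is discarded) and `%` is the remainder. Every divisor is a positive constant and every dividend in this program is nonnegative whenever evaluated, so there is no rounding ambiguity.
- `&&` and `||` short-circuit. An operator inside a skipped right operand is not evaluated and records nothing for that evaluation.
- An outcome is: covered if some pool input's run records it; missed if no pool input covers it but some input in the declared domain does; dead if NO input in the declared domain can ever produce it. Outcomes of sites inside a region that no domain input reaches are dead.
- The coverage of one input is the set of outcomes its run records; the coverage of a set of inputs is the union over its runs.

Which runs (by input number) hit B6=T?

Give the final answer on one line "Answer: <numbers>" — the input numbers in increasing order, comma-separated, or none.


input #1 (x=8, y=2): does not record B6=T
input #2 (x=4, y=6): does not record B6=T
input #3 (x=3, y=5): does not record B6=T
input #4 (x=9, y=4): does not record B6=T
input #5 (x=7, y=3): does not record B6=T
input #6 (x=5, y=6): does not record B6=T
input #7 (x=6, y=3): does not record B6=T
input #8 (x=7, y=4): does not record B6=T
Answer: none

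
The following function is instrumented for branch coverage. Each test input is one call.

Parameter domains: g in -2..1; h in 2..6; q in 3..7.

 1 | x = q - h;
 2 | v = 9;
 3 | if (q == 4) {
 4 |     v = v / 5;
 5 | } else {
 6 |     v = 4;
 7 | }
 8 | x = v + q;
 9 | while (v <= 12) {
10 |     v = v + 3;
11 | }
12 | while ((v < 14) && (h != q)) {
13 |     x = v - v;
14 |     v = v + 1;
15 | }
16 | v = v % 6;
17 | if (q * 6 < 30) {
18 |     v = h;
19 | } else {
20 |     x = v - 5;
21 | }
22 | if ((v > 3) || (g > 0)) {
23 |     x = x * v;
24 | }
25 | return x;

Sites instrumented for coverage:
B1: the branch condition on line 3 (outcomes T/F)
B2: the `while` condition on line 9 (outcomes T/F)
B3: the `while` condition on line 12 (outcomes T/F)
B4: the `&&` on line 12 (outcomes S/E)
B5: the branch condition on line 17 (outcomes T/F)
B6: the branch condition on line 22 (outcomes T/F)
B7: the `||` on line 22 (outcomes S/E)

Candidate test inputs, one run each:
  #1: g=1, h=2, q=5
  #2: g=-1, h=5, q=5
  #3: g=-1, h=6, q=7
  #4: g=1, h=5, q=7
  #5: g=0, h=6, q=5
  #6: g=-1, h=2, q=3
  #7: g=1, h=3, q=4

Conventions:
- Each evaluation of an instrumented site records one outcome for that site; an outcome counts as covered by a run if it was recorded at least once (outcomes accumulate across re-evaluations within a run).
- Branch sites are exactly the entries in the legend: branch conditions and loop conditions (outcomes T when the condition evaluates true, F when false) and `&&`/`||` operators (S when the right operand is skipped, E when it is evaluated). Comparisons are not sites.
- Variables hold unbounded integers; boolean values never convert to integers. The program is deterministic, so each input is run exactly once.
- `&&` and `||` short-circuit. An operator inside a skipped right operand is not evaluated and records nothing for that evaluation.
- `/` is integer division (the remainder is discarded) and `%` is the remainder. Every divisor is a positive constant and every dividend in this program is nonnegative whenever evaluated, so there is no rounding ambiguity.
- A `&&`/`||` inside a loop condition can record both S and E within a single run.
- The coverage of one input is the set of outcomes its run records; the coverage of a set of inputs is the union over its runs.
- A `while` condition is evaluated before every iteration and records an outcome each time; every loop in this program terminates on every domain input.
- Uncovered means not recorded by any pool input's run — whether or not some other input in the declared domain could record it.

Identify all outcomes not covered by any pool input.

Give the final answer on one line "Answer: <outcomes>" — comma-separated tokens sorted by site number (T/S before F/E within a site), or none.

input #1, g=1, h=2, q=5: outcomes B1=F, B2=T, B2=F, B3=T, B3=F, B4=S, B4=E, B5=F, B6=T, B7=E
input #2, g=-1, h=5, q=5: outcomes B1=F, B2=T, B2=F, B3=F, B4=E, B5=F, B6=F, B7=E
input #3, g=-1, h=6, q=7: outcomes B1=F, B2=T, B2=F, B3=T, B3=F, B4=S, B4=E, B5=F, B6=F, B7=E
input #4, g=1, h=5, q=7: outcomes B1=F, B2=T, B2=F, B3=T, B3=F, B4=S, B4=E, B5=F, B6=T, B7=E
input #5, g=0, h=6, q=5: outcomes B1=F, B2=T, B2=F, B3=T, B3=F, B4=S, B4=E, B5=F, B6=F, B7=E
input #6, g=-1, h=2, q=3: outcomes B1=F, B2=T, B2=F, B3=T, B3=F, B4=S, B4=E, B5=T, B6=F, B7=E
input #7, g=1, h=3, q=4: outcomes B1=T, B2=T, B2=F, B3=T, B3=F, B4=S, B4=E, B5=T, B6=T, B7=E
union over the pool: B1=T, B1=F, B2=T, B2=F, B3=T, B3=F, B4=S, B4=E, B5=T, B5=F, B6=T, B6=F, B7=E
uncovered (1 of 14): B7=S

Answer: B7=S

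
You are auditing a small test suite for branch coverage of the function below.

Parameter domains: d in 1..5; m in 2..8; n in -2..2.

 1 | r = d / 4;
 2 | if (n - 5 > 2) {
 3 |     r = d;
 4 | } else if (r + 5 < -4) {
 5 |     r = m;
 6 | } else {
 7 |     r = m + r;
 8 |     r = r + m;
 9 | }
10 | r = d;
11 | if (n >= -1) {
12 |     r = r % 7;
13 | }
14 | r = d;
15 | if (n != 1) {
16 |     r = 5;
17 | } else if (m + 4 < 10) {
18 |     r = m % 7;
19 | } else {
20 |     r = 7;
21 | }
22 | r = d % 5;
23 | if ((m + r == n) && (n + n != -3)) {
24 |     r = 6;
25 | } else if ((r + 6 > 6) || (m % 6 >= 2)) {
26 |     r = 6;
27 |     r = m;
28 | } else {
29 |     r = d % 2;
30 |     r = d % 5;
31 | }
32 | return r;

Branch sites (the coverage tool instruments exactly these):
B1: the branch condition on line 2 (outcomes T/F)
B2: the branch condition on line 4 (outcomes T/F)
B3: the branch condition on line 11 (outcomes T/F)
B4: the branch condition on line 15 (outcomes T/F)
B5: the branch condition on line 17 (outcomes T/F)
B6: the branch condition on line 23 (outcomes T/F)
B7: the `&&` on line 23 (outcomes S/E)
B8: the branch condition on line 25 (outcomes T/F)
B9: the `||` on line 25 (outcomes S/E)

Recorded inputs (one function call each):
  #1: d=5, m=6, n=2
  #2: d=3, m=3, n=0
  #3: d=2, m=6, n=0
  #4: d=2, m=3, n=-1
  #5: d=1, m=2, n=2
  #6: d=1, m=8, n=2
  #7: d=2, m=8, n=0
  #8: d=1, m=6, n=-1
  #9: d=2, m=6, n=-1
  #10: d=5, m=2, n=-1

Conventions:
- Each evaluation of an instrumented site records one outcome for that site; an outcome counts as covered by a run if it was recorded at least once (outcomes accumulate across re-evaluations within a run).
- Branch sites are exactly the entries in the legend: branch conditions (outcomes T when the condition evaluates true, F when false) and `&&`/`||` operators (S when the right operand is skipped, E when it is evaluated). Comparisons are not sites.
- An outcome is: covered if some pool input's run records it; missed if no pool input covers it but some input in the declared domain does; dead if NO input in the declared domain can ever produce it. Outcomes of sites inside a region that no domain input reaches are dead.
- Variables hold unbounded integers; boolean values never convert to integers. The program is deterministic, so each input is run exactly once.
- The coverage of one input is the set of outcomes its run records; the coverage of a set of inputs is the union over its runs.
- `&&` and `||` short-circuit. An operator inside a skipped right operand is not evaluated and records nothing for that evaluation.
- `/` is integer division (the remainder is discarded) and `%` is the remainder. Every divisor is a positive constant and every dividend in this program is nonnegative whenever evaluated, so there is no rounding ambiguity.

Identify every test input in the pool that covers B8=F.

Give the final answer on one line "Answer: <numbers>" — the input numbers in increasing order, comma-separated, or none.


input #1 (d=5, m=6, n=2): covers B8=F
input #2 (d=3, m=3, n=0): misses B8=F
input #3 (d=2, m=6, n=0): misses B8=F
input #4 (d=2, m=3, n=-1): misses B8=F
input #5 (d=1, m=2, n=2): misses B8=F
input #6 (d=1, m=8, n=2): misses B8=F
input #7 (d=2, m=8, n=0): misses B8=F
input #8 (d=1, m=6, n=-1): misses B8=F
input #9 (d=2, m=6, n=-1): misses B8=F
input #10 (d=5, m=2, n=-1): misses B8=F
Answer: 1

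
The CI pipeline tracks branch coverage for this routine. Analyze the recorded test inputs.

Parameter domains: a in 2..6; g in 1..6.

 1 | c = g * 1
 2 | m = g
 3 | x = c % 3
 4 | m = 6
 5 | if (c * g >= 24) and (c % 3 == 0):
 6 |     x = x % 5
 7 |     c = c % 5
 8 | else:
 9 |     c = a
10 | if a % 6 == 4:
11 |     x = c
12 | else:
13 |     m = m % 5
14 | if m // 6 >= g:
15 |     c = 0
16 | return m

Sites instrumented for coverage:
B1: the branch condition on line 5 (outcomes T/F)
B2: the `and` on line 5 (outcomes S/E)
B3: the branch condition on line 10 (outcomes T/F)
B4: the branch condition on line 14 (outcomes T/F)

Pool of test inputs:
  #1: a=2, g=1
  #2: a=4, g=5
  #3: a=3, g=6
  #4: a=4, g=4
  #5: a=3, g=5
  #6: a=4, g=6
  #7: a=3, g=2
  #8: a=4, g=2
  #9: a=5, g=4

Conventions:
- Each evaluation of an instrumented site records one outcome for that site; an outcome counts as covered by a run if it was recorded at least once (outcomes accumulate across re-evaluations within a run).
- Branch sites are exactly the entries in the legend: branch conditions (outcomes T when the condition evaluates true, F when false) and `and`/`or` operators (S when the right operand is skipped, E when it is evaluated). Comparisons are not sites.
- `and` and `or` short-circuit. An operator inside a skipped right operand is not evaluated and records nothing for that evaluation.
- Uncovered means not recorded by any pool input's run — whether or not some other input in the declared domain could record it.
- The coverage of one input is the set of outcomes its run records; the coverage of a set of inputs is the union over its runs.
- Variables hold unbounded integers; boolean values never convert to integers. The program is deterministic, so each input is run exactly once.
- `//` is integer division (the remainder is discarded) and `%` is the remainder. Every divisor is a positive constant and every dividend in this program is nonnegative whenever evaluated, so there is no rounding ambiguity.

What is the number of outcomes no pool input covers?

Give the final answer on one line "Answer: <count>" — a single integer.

test 1 (a=2, g=1) fires B2->S, B1->F, B3->F, B4->F; hits B1=F, B2=S, B3=F, B4=F
test 2 (a=4, g=5) fires B2->E, B1->F, B3->T, B4->F; hits B1=F, B2=E, B3=T, B4=F
test 3 (a=3, g=6) fires B2->E, B1->T, B3->F, B4->F; hits B1=T, B2=E, B3=F, B4=F
test 4 (a=4, g=4) fires B2->S, B1->F, B3->T, B4->F; hits B1=F, B2=S, B3=T, B4=F
test 5 (a=3, g=5) fires B2->E, B1->F, B3->F, B4->F; hits B1=F, B2=E, B3=F, B4=F
test 6 (a=4, g=6) fires B2->E, B1->T, B3->T, B4->F; hits B1=T, B2=E, B3=T, B4=F
test 7 (a=3, g=2) fires B2->S, B1->F, B3->F, B4->F; hits B1=F, B2=S, B3=F, B4=F
test 8 (a=4, g=2) fires B2->S, B1->F, B3->T, B4->F; hits B1=F, B2=S, B3=T, B4=F
test 9 (a=5, g=4) fires B2->S, B1->F, B3->F, B4->F; hits B1=F, B2=S, B3=F, B4=F
union over the pool: B1=T, B1=F, B2=S, B2=E, B3=T, B3=F, B4=F
uncovered (1 of 8): B4=T

Answer: 1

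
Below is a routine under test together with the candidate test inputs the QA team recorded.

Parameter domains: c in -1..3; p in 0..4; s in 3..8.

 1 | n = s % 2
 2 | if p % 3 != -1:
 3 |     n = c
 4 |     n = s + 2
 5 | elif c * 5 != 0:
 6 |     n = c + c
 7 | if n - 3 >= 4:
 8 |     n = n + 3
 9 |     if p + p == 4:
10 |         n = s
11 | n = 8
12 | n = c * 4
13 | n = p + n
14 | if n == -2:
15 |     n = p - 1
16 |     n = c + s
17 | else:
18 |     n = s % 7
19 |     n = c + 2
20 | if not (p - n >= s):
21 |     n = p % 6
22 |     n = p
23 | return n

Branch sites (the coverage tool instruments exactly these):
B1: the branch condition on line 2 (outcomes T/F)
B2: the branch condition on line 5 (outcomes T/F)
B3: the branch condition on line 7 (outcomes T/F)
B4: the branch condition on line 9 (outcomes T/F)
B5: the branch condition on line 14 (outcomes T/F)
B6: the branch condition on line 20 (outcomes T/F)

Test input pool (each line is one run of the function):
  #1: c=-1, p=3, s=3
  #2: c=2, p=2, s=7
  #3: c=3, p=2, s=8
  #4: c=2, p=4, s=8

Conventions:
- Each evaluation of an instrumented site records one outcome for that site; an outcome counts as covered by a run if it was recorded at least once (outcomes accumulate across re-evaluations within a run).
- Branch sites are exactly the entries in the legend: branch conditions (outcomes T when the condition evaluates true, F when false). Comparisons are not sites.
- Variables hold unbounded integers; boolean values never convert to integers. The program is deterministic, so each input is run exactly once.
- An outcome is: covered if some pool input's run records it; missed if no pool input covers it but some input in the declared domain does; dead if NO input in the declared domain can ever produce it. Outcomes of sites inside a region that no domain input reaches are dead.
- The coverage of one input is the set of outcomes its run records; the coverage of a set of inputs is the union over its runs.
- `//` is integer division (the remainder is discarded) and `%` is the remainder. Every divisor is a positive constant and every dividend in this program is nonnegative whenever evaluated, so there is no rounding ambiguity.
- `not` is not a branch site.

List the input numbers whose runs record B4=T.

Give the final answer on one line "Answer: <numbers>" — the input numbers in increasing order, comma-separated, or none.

input #1 (c=-1, p=3, s=3): never hits B4=T
input #2 (c=2, p=2, s=7): hits B4=T
input #3 (c=3, p=2, s=8): hits B4=T
input #4 (c=2, p=4, s=8): never hits B4=T

Answer: 2, 3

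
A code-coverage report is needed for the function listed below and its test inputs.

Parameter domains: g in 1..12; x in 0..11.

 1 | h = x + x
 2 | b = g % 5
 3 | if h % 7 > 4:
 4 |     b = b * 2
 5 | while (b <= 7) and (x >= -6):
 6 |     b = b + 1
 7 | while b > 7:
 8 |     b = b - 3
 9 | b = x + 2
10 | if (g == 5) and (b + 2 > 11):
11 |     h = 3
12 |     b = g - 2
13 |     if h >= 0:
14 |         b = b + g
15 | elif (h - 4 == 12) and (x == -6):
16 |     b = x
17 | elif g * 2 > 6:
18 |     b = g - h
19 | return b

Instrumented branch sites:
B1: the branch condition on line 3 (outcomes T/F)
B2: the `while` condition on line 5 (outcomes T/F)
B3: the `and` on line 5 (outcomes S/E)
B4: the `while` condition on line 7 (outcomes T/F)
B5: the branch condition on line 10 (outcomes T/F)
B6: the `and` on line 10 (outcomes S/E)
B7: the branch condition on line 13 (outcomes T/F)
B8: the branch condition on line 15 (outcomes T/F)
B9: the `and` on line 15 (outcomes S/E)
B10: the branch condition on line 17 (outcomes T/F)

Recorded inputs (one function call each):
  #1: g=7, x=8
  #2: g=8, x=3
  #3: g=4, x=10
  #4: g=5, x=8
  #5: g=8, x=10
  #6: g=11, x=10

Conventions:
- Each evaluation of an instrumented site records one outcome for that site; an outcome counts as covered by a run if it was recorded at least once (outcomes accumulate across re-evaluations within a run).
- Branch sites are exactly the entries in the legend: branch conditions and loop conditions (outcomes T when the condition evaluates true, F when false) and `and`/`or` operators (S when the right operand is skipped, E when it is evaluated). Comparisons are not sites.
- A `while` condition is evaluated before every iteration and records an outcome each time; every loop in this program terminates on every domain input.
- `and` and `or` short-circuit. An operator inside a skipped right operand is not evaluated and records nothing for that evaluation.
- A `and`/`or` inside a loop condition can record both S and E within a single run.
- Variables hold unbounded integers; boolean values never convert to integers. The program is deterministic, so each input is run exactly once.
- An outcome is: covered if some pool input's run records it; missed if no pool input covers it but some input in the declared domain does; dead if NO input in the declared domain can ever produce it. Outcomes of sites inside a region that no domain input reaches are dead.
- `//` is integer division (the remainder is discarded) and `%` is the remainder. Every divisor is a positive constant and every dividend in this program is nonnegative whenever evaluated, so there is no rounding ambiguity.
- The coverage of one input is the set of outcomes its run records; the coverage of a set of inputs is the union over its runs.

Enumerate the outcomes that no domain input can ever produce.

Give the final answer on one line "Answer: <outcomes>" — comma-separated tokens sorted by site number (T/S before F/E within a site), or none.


checking every outcome against all 144 domain inputs:
  B7=F: unreachable across the whole domain -> dead
  B8=T: unreachable across the whole domain -> dead
  reachable outcomes have witnesses, e.g. B1=T (e.g. g=1, x=3), B1=F (e.g. g=1, x=0), B2=T (e.g. g=1, x=0), B2=F (e.g. g=1, x=0)
Answer: B7=F, B8=T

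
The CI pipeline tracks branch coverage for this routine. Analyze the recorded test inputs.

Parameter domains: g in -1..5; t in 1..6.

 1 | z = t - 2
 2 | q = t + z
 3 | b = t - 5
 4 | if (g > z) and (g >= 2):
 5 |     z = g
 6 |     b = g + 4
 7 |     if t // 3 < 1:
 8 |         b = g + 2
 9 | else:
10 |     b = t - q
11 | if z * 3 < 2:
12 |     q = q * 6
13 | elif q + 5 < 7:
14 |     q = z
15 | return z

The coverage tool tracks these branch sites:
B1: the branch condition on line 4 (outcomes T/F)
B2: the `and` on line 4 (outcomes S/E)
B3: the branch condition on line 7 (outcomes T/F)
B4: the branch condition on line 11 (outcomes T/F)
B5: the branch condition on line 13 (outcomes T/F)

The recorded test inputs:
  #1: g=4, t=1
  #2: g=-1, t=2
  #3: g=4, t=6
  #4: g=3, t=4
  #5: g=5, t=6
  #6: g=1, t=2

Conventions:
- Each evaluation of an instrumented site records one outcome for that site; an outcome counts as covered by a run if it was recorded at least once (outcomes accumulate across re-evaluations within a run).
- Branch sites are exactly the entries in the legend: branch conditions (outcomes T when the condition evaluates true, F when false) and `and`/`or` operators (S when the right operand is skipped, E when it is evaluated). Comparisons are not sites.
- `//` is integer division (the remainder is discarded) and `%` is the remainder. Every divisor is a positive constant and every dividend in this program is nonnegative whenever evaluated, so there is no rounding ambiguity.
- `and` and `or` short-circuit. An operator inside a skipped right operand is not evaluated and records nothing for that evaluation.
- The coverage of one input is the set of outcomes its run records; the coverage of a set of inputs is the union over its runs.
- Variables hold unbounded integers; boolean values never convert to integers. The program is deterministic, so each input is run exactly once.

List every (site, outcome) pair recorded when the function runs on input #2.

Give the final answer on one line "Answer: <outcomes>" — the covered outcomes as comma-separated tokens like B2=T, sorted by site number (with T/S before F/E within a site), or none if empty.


Event log for input #2 (g=-1, t=2):
  B2->S, B1->F, B4->T
collecting distinct outcomes: B1=F, B2=S, B4=T
Answer: B1=F, B2=S, B4=T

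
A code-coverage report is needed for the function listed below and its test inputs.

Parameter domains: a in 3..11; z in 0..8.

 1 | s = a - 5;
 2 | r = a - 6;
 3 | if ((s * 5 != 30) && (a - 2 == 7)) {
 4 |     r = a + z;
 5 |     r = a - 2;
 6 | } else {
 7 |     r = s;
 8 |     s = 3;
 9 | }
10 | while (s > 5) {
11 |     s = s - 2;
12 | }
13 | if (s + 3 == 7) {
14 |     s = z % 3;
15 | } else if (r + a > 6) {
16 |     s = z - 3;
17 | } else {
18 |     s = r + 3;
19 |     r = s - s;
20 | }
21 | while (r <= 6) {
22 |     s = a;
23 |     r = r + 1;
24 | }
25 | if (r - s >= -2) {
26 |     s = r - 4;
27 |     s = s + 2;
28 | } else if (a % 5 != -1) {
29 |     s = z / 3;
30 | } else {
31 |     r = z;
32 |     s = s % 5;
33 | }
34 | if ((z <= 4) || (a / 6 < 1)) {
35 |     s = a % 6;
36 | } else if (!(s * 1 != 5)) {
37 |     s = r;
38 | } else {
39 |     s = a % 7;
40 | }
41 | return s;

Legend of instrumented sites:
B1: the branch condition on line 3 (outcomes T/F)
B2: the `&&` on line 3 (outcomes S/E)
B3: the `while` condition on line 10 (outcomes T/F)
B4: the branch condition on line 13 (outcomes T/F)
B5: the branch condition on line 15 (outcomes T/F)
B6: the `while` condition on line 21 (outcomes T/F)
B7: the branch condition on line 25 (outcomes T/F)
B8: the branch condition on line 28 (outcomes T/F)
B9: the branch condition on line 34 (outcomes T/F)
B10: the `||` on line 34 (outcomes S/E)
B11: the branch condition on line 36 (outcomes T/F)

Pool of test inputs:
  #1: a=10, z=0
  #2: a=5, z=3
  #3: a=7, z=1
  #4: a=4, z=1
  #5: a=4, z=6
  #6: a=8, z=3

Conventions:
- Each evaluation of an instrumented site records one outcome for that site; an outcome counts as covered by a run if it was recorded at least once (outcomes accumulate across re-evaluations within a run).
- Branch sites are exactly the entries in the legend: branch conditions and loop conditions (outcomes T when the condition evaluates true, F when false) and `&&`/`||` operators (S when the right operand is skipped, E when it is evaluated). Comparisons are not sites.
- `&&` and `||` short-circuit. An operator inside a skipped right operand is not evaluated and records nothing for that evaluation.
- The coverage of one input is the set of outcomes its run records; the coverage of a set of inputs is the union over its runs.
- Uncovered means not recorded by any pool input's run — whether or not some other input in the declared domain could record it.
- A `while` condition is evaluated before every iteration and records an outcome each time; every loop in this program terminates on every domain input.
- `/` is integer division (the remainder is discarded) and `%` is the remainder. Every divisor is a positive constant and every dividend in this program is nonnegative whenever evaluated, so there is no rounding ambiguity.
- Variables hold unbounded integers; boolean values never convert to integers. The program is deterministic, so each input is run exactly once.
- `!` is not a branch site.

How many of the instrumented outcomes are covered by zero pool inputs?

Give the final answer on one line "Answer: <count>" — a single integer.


input #1 (a=10, z=0): covers B1=F, B2=E, B3=F, B4=F, B5=T, B6=T, B6=F, B7=F, B8=T, B9=T, B10=S
input #2 (a=5, z=3): covers B1=F, B2=E, B3=F, B4=F, B5=F, B6=T, B6=F, B7=T, B9=T, B10=S
input #3 (a=7, z=1): covers B1=F, B2=E, B3=F, B4=F, B5=T, B6=T, B6=F, B7=T, B9=T, B10=S
input #4 (a=4, z=1): covers B1=F, B2=E, B3=F, B4=F, B5=F, B6=T, B6=F, B7=T, B9=T, B10=S
input #5 (a=4, z=6): covers B1=F, B2=E, B3=F, B4=F, B5=F, B6=T, B6=F, B7=T, B9=T, B10=E
input #6 (a=8, z=3): covers B1=F, B2=E, B3=F, B4=F, B5=T, B6=T, B6=F, B7=T, B9=T, B10=S
union over the pool: B1=F, B2=E, B3=F, B4=F, B5=T, B5=F, B6=T, B6=F, B7=T, B7=F, B8=T, B9=T, B10=S, B10=E
uncovered (8 of 22): B1=T, B2=S, B3=T, B4=T, B8=F, B9=F, B11=T, B11=F
Answer: 8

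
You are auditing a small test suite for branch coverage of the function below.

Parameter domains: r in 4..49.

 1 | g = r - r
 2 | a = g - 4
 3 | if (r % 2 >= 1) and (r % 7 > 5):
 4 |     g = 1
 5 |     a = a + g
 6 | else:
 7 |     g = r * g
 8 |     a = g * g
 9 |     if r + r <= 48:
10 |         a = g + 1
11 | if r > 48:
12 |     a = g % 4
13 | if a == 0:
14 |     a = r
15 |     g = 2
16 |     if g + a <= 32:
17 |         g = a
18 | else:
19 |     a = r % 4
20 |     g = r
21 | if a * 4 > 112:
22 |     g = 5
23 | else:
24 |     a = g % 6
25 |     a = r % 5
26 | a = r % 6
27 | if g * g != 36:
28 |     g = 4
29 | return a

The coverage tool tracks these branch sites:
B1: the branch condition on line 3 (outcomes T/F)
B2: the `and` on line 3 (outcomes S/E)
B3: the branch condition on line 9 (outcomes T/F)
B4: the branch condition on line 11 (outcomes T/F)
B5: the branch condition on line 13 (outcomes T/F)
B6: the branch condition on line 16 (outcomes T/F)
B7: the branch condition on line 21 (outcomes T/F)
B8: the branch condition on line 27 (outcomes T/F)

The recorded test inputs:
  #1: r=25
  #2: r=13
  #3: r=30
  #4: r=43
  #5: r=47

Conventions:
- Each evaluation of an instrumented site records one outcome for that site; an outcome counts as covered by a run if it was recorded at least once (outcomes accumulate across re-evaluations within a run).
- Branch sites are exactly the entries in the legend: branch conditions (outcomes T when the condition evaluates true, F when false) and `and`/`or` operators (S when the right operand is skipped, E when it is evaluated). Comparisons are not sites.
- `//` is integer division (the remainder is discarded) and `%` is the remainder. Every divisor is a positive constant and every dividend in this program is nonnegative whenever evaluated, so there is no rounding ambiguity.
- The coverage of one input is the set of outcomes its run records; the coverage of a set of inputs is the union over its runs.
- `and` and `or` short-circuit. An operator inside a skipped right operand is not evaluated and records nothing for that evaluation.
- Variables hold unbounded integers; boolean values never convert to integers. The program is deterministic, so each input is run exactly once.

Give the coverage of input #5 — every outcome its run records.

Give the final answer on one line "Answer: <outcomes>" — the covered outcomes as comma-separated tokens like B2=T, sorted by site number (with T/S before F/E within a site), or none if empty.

Running input #5 (r=47), event by event:
  B2->E, B1->F, B3->F, B4->F, B5->T, B6->F, B7->T, B8->T
as a set, this run covers: B1=F, B2=E, B3=F, B4=F, B5=T, B6=F, B7=T, B8=T

Answer: B1=F, B2=E, B3=F, B4=F, B5=T, B6=F, B7=T, B8=T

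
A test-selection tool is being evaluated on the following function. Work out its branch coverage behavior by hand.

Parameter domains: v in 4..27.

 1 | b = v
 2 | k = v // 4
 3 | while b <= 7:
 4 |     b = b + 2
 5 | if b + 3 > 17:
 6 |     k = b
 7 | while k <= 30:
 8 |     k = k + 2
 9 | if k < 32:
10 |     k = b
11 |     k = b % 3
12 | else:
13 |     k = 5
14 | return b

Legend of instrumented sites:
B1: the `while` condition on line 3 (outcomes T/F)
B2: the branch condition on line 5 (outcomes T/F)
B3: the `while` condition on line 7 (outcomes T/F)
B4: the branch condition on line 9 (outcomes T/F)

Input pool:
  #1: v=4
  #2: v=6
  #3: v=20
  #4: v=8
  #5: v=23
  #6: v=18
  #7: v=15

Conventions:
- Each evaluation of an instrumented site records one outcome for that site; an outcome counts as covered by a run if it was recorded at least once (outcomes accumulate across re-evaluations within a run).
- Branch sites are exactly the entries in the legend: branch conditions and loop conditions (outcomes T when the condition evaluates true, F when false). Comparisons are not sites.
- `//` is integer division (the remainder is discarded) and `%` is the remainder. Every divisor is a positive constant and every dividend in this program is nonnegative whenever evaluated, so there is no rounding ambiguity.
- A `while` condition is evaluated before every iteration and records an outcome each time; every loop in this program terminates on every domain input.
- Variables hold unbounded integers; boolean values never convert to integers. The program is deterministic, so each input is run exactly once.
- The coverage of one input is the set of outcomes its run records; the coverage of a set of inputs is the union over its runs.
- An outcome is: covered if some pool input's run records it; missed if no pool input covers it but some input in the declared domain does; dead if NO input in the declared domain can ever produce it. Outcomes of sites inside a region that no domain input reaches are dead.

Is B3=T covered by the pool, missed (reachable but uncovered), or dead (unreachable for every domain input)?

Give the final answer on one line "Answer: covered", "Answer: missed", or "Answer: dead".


B3=T is recorded by pool input(s) 1, 2, 3, 4, 5, 6, 7 -> covered
Answer: covered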